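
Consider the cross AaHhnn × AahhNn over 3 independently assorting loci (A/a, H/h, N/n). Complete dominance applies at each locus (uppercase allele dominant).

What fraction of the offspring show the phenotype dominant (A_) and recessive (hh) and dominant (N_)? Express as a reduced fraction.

P(A_ hh N_) = 3/16

AaHhnn gametes: AHn×2, Ahn×2, aHn×2, ahn×2
AahhNn gametes: AhN×2, Ahn×2, ahN×2, ahn×2
AaHhnn×AahhNn grid (8·8=64): AAHhNn=4 AAHhnn=4 AAhhNn=4 AAhhnn=4 AaHhNn=8 AaHhnn=8 AahhNn=8 Aahhnn=8 aaHhNn=4 aaHhnn=4 aahhNn=4 aahhnn=4
A_ hh N_ hits 12/64; gcd=4; 12÷4/64÷4 = 3/16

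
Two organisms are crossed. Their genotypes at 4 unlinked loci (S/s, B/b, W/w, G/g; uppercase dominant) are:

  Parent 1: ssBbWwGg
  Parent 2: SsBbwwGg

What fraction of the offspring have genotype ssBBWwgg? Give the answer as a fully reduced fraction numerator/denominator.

P(ssBBWwgg) = 1/64

ssBbWwGg gametes: sBWG×2, sBWg×2, sBwG×2, sBwg×2, sbWG×2, sbWg×2, sbwG×2, sbwg×2
SsBbwwGg gametes: SBwG×2, SBwg×2, SbwG×2, Sbwg×2, sBwG×2, sBwg×2, sbwG×2, sbwg×2
ssBbWwGg×SsBbwwGg grid (16·16=256): SsBBWwGG=4 SsBBWwGg=8 SsBBWwgg=4 SsBBwwGG=4 SsBBwwGg=8 SsBBwwgg=4 SsBbWwGG=8 SsBbWwGg=16 SsBbWwgg=8 SsBbwwGG=8 SsBbwwGg=16 SsBbwwgg=8 SsbbWwGG=4 SsbbWwGg=8 SsbbWwgg=4 SsbbwwGG=4 SsbbwwGg=8 Ssbbwwgg=4 ssBBWwGG=4 ssBBWwGg=8 ssBBWwgg=4 ssBBwwGG=4 ssBBwwGg=8 ssBBwwgg=4 ssBbWwGG=8 ssBbWwGg=16 ssBbWwgg=8 ssBbwwGG=8 ssBbwwGg=16 ssBbwwgg=8 ssbbWwGG=4 ssbbWwGg=8 ssbbWwgg=4 ssbbwwGG=4 ssbbwwGg=8 ssbbwwgg=4
ssBBWwgg hits 4/256; gcd=4; 4÷4/256÷4 = 1/64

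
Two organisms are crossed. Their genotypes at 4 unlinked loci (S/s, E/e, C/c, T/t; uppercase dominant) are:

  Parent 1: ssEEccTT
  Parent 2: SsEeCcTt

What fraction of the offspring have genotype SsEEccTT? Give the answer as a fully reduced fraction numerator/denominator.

ssEEccTT gametes: sEcT×16
SsEeCcTt gametes: SECT×1, SECt×1, SEcT×1, SEct×1, SeCT×1, SeCt×1, SecT×1, Sect×1, sECT×1, sECt×1, sEcT×1, sEct×1, seCT×1, seCt×1, secT×1, sect×1
ssEEccTT×SsEeCcTt grid (16·16=256): SsEECcTT=16 SsEECcTt=16 SsEEccTT=16 SsEEccTt=16 SsEeCcTT=16 SsEeCcTt=16 SsEeccTT=16 SsEeccTt=16 ssEECcTT=16 ssEECcTt=16 ssEEccTT=16 ssEEccTt=16 ssEeCcTT=16 ssEeCcTt=16 ssEeccTT=16 ssEeccTt=16
SsEEccTT hits 16/256; gcd=16; 16÷16/256÷16 = 1/16

P(SsEEccTT) = 1/16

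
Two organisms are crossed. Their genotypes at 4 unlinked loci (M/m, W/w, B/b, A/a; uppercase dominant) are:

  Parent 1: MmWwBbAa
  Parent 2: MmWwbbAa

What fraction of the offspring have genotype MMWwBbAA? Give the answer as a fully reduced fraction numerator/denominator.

MmWwBbAa gametes: MWBA×1, MWBa×1, MWbA×1, MWba×1, MwBA×1, MwBa×1, MwbA×1, Mwba×1, mWBA×1, mWBa×1, mWbA×1, mWba×1, mwBA×1, mwBa×1, mwbA×1, mwba×1
MmWwbbAa gametes: MWbA×2, MWba×2, MwbA×2, Mwba×2, mWbA×2, mWba×2, mwbA×2, mwba×2
MmWwBbAa×MmWwbbAa grid (16·16=256): MMWWBbAA=2 MMWWBbAa=4 MMWWBbaa=2 MMWWbbAA=2 MMWWbbAa=4 MMWWbbaa=2 MMWwBbAA=4 MMWwBbAa=8 MMWwBbaa=4 MMWwbbAA=4 MMWwbbAa=8 MMWwbbaa=4 MMwwBbAA=2 MMwwBbAa=4 MMwwBbaa=2 MMwwbbAA=2 MMwwbbAa=4 MMwwbbaa=2 MmWWBbAA=4 MmWWBbAa=8 MmWWBbaa=4 MmWWbbAA=4 MmWWbbAa=8 MmWWbbaa=4 MmWwBbAA=8 MmWwBbAa=16 MmWwBbaa=8 MmWwbbAA=8 MmWwbbAa=16 MmWwbbaa=8 MmwwBbAA=4 MmwwBbAa=8 MmwwBbaa=4 MmwwbbAA=4 MmwwbbAa=8 Mmwwbbaa=4 mmWWBbAA=2 mmWWBbAa=4 mmWWBbaa=2 mmWWbbAA=2 mmWWbbAa=4 mmWWbbaa=2 mmWwBbAA=4 mmWwBbAa=8 mmWwBbaa=4 mmWwbbAA=4 mmWwbbAa=8 mmWwbbaa=4 mmwwBbAA=2 mmwwBbAa=4 mmwwBbaa=2 mmwwbbAA=2 mmwwbbAa=4 mmwwbbaa=2
MMWwBbAA hits 4/256; gcd=4; 4÷4/256÷4 = 1/64

P(MMWwBbAA) = 1/64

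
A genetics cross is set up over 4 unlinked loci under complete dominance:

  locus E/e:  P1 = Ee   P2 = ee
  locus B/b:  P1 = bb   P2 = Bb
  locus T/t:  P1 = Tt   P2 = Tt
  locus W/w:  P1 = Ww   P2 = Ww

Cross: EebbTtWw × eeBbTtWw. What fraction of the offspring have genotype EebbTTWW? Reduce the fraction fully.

P(EebbTTWW) = 1/64

EebbTtWw gametes: EbTW×2, EbTw×2, EbtW×2, Ebtw×2, ebTW×2, ebTw×2, ebtW×2, ebtw×2
eeBbTtWw gametes: eBTW×2, eBTw×2, eBtW×2, eBtw×2, ebTW×2, ebTw×2, ebtW×2, ebtw×2
EebbTtWw×eeBbTtWw grid (16·16=256): EeBbTTWW=4 EeBbTTWw=8 EeBbTTww=4 EeBbTtWW=8 EeBbTtWw=16 EeBbTtww=8 EeBbttWW=4 EeBbttWw=8 EeBbttww=4 EebbTTWW=4 EebbTTWw=8 EebbTTww=4 EebbTtWW=8 EebbTtWw=16 EebbTtww=8 EebbttWW=4 EebbttWw=8 Eebbttww=4 eeBbTTWW=4 eeBbTTWw=8 eeBbTTww=4 eeBbTtWW=8 eeBbTtWw=16 eeBbTtww=8 eeBbttWW=4 eeBbttWw=8 eeBbttww=4 eebbTTWW=4 eebbTTWw=8 eebbTTww=4 eebbTtWW=8 eebbTtWw=16 eebbTtww=8 eebbttWW=4 eebbttWw=8 eebbttww=4
EebbTTWW hits 4/256; gcd=4; 4÷4/256÷4 = 1/64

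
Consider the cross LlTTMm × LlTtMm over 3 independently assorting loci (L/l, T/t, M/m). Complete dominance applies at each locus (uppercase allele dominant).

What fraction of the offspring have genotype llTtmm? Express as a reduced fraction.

LlTTMm gametes: LTM×2, LTm×2, lTM×2, lTm×2
LlTtMm gametes: LTM×1, LTm×1, LtM×1, Ltm×1, lTM×1, lTm×1, ltM×1, ltm×1
LlTTMm×LlTtMm grid (8·8=64): LLTTMM=2 LLTTMm=4 LLTTmm=2 LLTtMM=2 LLTtMm=4 LLTtmm=2 LlTTMM=4 LlTTMm=8 LlTTmm=4 LlTtMM=4 LlTtMm=8 LlTtmm=4 llTTMM=2 llTTMm=4 llTTmm=2 llTtMM=2 llTtMm=4 llTtmm=2
llTtmm hits 2/64; gcd=2; 2÷2/64÷2 = 1/32

P(llTtmm) = 1/32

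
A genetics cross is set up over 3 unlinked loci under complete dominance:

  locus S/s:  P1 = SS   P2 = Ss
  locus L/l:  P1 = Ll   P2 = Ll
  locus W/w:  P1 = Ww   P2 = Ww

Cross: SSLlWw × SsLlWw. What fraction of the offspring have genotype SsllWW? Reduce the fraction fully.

P(SsllWW) = 1/32

SSLlWw gametes: SLW×2, SLw×2, SlW×2, Slw×2
SsLlWw gametes: SLW×1, SLw×1, SlW×1, Slw×1, sLW×1, sLw×1, slW×1, slw×1
SSLlWw×SsLlWw grid (8·8=64): SSLLWW=2 SSLLWw=4 SSLLww=2 SSLlWW=4 SSLlWw=8 SSLlww=4 SSllWW=2 SSllWw=4 SSllww=2 SsLLWW=2 SsLLWw=4 SsLLww=2 SsLlWW=4 SsLlWw=8 SsLlww=4 SsllWW=2 SsllWw=4 Ssllww=2
SsllWW hits 2/64; gcd=2; 2÷2/64÷2 = 1/32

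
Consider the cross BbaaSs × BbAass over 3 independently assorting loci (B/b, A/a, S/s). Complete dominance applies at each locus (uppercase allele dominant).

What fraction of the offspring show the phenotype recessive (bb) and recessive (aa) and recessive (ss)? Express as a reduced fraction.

BbaaSs gametes: BaS×2, Bas×2, baS×2, bas×2
BbAass gametes: BAs×2, Bas×2, bAs×2, bas×2
BbaaSs×BbAass grid (8·8=64): BBAaSs=4 BBAass=4 BBaaSs=4 BBaass=4 BbAaSs=8 BbAass=8 BbaaSs=8 Bbaass=8 bbAaSs=4 bbAass=4 bbaaSs=4 bbaass=4
bb aa ss hits 4/64; gcd=4; 4÷4/64÷4 = 1/16

P(bb aa ss) = 1/16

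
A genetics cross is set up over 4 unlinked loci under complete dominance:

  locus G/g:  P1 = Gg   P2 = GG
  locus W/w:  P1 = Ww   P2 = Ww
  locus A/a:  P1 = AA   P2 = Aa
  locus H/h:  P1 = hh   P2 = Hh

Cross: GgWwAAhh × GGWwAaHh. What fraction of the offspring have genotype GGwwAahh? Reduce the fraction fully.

P(GGwwAahh) = 1/32

GgWwAAhh gametes: GWAh×4, GwAh×4, gWAh×4, gwAh×4
GGWwAaHh gametes: GWAH×2, GWAh×2, GWaH×2, GWah×2, GwAH×2, GwAh×2, GwaH×2, Gwah×2
GgWwAAhh×GGWwAaHh grid (16·16=256): GGWWAAHh=8 GGWWAAhh=8 GGWWAaHh=8 GGWWAahh=8 GGWwAAHh=16 GGWwAAhh=16 GGWwAaHh=16 GGWwAahh=16 GGwwAAHh=8 GGwwAAhh=8 GGwwAaHh=8 GGwwAahh=8 GgWWAAHh=8 GgWWAAhh=8 GgWWAaHh=8 GgWWAahh=8 GgWwAAHh=16 GgWwAAhh=16 GgWwAaHh=16 GgWwAahh=16 GgwwAAHh=8 GgwwAAhh=8 GgwwAaHh=8 GgwwAahh=8
GGwwAahh hits 8/256; gcd=8; 8÷8/256÷8 = 1/32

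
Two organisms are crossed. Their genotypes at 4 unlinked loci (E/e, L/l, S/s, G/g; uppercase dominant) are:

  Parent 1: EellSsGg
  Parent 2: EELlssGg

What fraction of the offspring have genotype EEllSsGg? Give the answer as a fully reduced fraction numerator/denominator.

EellSsGg gametes: ElSG×2, ElSg×2, ElsG×2, Elsg×2, elSG×2, elSg×2, elsG×2, elsg×2
EELlssGg gametes: ELsG×4, ELsg×4, ElsG×4, Elsg×4
EellSsGg×EELlssGg grid (16·16=256): EELlSsGG=8 EELlSsGg=16 EELlSsgg=8 EELlssGG=8 EELlssGg=16 EELlssgg=8 EEllSsGG=8 EEllSsGg=16 EEllSsgg=8 EEllssGG=8 EEllssGg=16 EEllssgg=8 EeLlSsGG=8 EeLlSsGg=16 EeLlSsgg=8 EeLlssGG=8 EeLlssGg=16 EeLlssgg=8 EellSsGG=8 EellSsGg=16 EellSsgg=8 EellssGG=8 EellssGg=16 Eellssgg=8
EEllSsGg hits 16/256; gcd=16; 16÷16/256÷16 = 1/16

P(EEllSsGg) = 1/16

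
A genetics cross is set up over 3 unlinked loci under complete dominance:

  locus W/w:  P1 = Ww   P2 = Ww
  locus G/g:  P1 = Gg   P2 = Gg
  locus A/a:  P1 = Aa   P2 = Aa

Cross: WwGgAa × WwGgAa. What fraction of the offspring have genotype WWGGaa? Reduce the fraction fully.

WwGgAa gametes: WGA×1, WGa×1, WgA×1, Wga×1, wGA×1, wGa×1, wgA×1, wga×1
WwGgAa gametes: WGA×1, WGa×1, WgA×1, Wga×1, wGA×1, wGa×1, wgA×1, wga×1
WwGgAa×WwGgAa grid (8·8=64): WWGGAA=1 WWGGAa=2 WWGGaa=1 WWGgAA=2 WWGgAa=4 WWGgaa=2 WWggAA=1 WWggAa=2 WWggaa=1 WwGGAA=2 WwGGAa=4 WwGGaa=2 WwGgAA=4 WwGgAa=8 WwGgaa=4 WwggAA=2 WwggAa=4 Wwggaa=2 wwGGAA=1 wwGGAa=2 wwGGaa=1 wwGgAA=2 wwGgAa=4 wwGgaa=2 wwggAA=1 wwggAa=2 wwggaa=1
WWGGaa hits 1/64; gcd=1; 1÷1/64÷1 = 1/64

P(WWGGaa) = 1/64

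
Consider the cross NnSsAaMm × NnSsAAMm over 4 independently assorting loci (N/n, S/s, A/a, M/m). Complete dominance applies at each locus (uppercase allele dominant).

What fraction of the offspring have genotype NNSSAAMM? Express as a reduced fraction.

NnSsAaMm gametes: NSAM×1, NSAm×1, NSaM×1, NSam×1, NsAM×1, NsAm×1, NsaM×1, Nsam×1, nSAM×1, nSAm×1, nSaM×1, nSam×1, nsAM×1, nsAm×1, nsaM×1, nsam×1
NnSsAAMm gametes: NSAM×2, NSAm×2, NsAM×2, NsAm×2, nSAM×2, nSAm×2, nsAM×2, nsAm×2
NnSsAaMm×NnSsAAMm grid (16·16=256): NNSSAAMM=2 NNSSAAMm=4 NNSSAAmm=2 NNSSAaMM=2 NNSSAaMm=4 NNSSAamm=2 NNSsAAMM=4 NNSsAAMm=8 NNSsAAmm=4 NNSsAaMM=4 NNSsAaMm=8 NNSsAamm=4 NNssAAMM=2 NNssAAMm=4 NNssAAmm=2 NNssAaMM=2 NNssAaMm=4 NNssAamm=2 NnSSAAMM=4 NnSSAAMm=8 NnSSAAmm=4 NnSSAaMM=4 NnSSAaMm=8 NnSSAamm=4 NnSsAAMM=8 NnSsAAMm=16 NnSsAAmm=8 NnSsAaMM=8 NnSsAaMm=16 NnSsAamm=8 NnssAAMM=4 NnssAAMm=8 NnssAAmm=4 NnssAaMM=4 NnssAaMm=8 NnssAamm=4 nnSSAAMM=2 nnSSAAMm=4 nnSSAAmm=2 nnSSAaMM=2 nnSSAaMm=4 nnSSAamm=2 nnSsAAMM=4 nnSsAAMm=8 nnSsAAmm=4 nnSsAaMM=4 nnSsAaMm=8 nnSsAamm=4 nnssAAMM=2 nnssAAMm=4 nnssAAmm=2 nnssAaMM=2 nnssAaMm=4 nnssAamm=2
NNSSAAMM hits 2/256; gcd=2; 2÷2/256÷2 = 1/128

P(NNSSAAMM) = 1/128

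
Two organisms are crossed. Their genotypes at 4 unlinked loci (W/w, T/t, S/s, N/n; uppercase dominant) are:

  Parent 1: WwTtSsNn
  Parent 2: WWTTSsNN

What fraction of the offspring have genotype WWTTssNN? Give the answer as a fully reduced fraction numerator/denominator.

WwTtSsNn gametes: WTSN×1, WTSn×1, WTsN×1, WTsn×1, WtSN×1, WtSn×1, WtsN×1, Wtsn×1, wTSN×1, wTSn×1, wTsN×1, wTsn×1, wtSN×1, wtSn×1, wtsN×1, wtsn×1
WWTTSsNN gametes: WTSN×8, WTsN×8
WwTtSsNn×WWTTSsNN grid (16·16=256): WWTTSSNN=8 WWTTSSNn=8 WWTTSsNN=16 WWTTSsNn=16 WWTTssNN=8 WWTTssNn=8 WWTtSSNN=8 WWTtSSNn=8 WWTtSsNN=16 WWTtSsNn=16 WWTtssNN=8 WWTtssNn=8 WwTTSSNN=8 WwTTSSNn=8 WwTTSsNN=16 WwTTSsNn=16 WwTTssNN=8 WwTTssNn=8 WwTtSSNN=8 WwTtSSNn=8 WwTtSsNN=16 WwTtSsNn=16 WwTtssNN=8 WwTtssNn=8
WWTTssNN hits 8/256; gcd=8; 8÷8/256÷8 = 1/32

P(WWTTssNN) = 1/32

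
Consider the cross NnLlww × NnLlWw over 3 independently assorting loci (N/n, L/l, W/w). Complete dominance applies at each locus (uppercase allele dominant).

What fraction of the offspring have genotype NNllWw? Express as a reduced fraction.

P(NNllWw) = 1/32

NnLlww gametes: NLw×2, Nlw×2, nLw×2, nlw×2
NnLlWw gametes: NLW×1, NLw×1, NlW×1, Nlw×1, nLW×1, nLw×1, nlW×1, nlw×1
NnLlww×NnLlWw grid (8·8=64): NNLLWw=2 NNLLww=2 NNLlWw=4 NNLlww=4 NNllWw=2 NNllww=2 NnLLWw=4 NnLLww=4 NnLlWw=8 NnLlww=8 NnllWw=4 Nnllww=4 nnLLWw=2 nnLLww=2 nnLlWw=4 nnLlww=4 nnllWw=2 nnllww=2
NNllWw hits 2/64; gcd=2; 2÷2/64÷2 = 1/32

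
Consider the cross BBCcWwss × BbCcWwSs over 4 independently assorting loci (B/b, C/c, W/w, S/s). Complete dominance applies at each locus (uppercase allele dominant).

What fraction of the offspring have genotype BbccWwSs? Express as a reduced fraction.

BBCcWwss gametes: BCWs×4, BCws×4, BcWs×4, Bcws×4
BbCcWwSs gametes: BCWS×1, BCWs×1, BCwS×1, BCws×1, BcWS×1, BcWs×1, BcwS×1, Bcws×1, bCWS×1, bCWs×1, bCwS×1, bCws×1, bcWS×1, bcWs×1, bcwS×1, bcws×1
BBCcWwss×BbCcWwSs grid (16·16=256): BBCCWWSs=4 BBCCWWss=4 BBCCWwSs=8 BBCCWwss=8 BBCCwwSs=4 BBCCwwss=4 BBCcWWSs=8 BBCcWWss=8 BBCcWwSs=16 BBCcWwss=16 BBCcwwSs=8 BBCcwwss=8 BBccWWSs=4 BBccWWss=4 BBccWwSs=8 BBccWwss=8 BBccwwSs=4 BBccwwss=4 BbCCWWSs=4 BbCCWWss=4 BbCCWwSs=8 BbCCWwss=8 BbCCwwSs=4 BbCCwwss=4 BbCcWWSs=8 BbCcWWss=8 BbCcWwSs=16 BbCcWwss=16 BbCcwwSs=8 BbCcwwss=8 BbccWWSs=4 BbccWWss=4 BbccWwSs=8 BbccWwss=8 BbccwwSs=4 Bbccwwss=4
BbccWwSs hits 8/256; gcd=8; 8÷8/256÷8 = 1/32

P(BbccWwSs) = 1/32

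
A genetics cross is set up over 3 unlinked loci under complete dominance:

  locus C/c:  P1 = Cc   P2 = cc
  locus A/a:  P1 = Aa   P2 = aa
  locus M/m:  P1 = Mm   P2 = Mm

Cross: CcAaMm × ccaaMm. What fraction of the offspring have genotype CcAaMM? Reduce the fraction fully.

CcAaMm gametes: CAM×1, CAm×1, CaM×1, Cam×1, cAM×1, cAm×1, caM×1, cam×1
ccaaMm gametes: caM×4, cam×4
CcAaMm×ccaaMm grid (8·8=64): CcAaMM=4 CcAaMm=8 CcAamm=4 CcaaMM=4 CcaaMm=8 Ccaamm=4 ccAaMM=4 ccAaMm=8 ccAamm=4 ccaaMM=4 ccaaMm=8 ccaamm=4
CcAaMM hits 4/64; gcd=4; 4÷4/64÷4 = 1/16

P(CcAaMM) = 1/16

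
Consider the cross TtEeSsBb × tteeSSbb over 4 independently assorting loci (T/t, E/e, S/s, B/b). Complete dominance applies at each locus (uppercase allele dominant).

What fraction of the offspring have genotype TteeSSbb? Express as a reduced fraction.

P(TteeSSbb) = 1/16

TtEeSsBb gametes: TESB×1, TESb×1, TEsB×1, TEsb×1, TeSB×1, TeSb×1, TesB×1, Tesb×1, tESB×1, tESb×1, tEsB×1, tEsb×1, teSB×1, teSb×1, tesB×1, tesb×1
tteeSSbb gametes: teSb×16
TtEeSsBb×tteeSSbb grid (16·16=256): TtEeSSBb=16 TtEeSSbb=16 TtEeSsBb=16 TtEeSsbb=16 TteeSSBb=16 TteeSSbb=16 TteeSsBb=16 TteeSsbb=16 ttEeSSBb=16 ttEeSSbb=16 ttEeSsBb=16 ttEeSsbb=16 tteeSSBb=16 tteeSSbb=16 tteeSsBb=16 tteeSsbb=16
TteeSSbb hits 16/256; gcd=16; 16÷16/256÷16 = 1/16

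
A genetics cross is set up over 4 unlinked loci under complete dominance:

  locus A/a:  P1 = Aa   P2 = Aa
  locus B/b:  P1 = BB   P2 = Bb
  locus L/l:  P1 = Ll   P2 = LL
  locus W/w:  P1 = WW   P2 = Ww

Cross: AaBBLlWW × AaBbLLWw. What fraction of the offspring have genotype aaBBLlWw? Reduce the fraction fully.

AaBBLlWW gametes: ABLW×4, ABlW×4, aBLW×4, aBlW×4
AaBbLLWw gametes: ABLW×2, ABLw×2, AbLW×2, AbLw×2, aBLW×2, aBLw×2, abLW×2, abLw×2
AaBBLlWW×AaBbLLWw grid (16·16=256): AABBLLWW=8 AABBLLWw=8 AABBLlWW=8 AABBLlWw=8 AABbLLWW=8 AABbLLWw=8 AABbLlWW=8 AABbLlWw=8 AaBBLLWW=16 AaBBLLWw=16 AaBBLlWW=16 AaBBLlWw=16 AaBbLLWW=16 AaBbLLWw=16 AaBbLlWW=16 AaBbLlWw=16 aaBBLLWW=8 aaBBLLWw=8 aaBBLlWW=8 aaBBLlWw=8 aaBbLLWW=8 aaBbLLWw=8 aaBbLlWW=8 aaBbLlWw=8
aaBBLlWw hits 8/256; gcd=8; 8÷8/256÷8 = 1/32

P(aaBBLlWw) = 1/32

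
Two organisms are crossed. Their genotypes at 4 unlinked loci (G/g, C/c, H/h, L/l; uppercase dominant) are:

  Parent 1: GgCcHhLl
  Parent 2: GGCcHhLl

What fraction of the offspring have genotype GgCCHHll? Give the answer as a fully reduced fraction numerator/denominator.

GgCcHhLl gametes: GCHL×1, GCHl×1, GChL×1, GChl×1, GcHL×1, GcHl×1, GchL×1, Gchl×1, gCHL×1, gCHl×1, gChL×1, gChl×1, gcHL×1, gcHl×1, gchL×1, gchl×1
GGCcHhLl gametes: GCHL×2, GCHl×2, GChL×2, GChl×2, GcHL×2, GcHl×2, GchL×2, Gchl×2
GgCcHhLl×GGCcHhLl grid (16·16=256): GGCCHHLL=2 GGCCHHLl=4 GGCCHHll=2 GGCCHhLL=4 GGCCHhLl=8 GGCCHhll=4 GGCChhLL=2 GGCChhLl=4 GGCChhll=2 GGCcHHLL=4 GGCcHHLl=8 GGCcHHll=4 GGCcHhLL=8 GGCcHhLl=16 GGCcHhll=8 GGCchhLL=4 GGCchhLl=8 GGCchhll=4 GGccHHLL=2 GGccHHLl=4 GGccHHll=2 GGccHhLL=4 GGccHhLl=8 GGccHhll=4 GGcchhLL=2 GGcchhLl=4 GGcchhll=2 GgCCHHLL=2 GgCCHHLl=4 GgCCHHll=2 GgCCHhLL=4 GgCCHhLl=8 GgCCHhll=4 GgCChhLL=2 GgCChhLl=4 GgCChhll=2 GgCcHHLL=4 GgCcHHLl=8 GgCcHHll=4 GgCcHhLL=8 GgCcHhLl=16 GgCcHhll=8 GgCchhLL=4 GgCchhLl=8 GgCchhll=4 GgccHHLL=2 GgccHHLl=4 GgccHHll=2 GgccHhLL=4 GgccHhLl=8 GgccHhll=4 GgcchhLL=2 GgcchhLl=4 Ggcchhll=2
GgCCHHll hits 2/256; gcd=2; 2÷2/256÷2 = 1/128

P(GgCCHHll) = 1/128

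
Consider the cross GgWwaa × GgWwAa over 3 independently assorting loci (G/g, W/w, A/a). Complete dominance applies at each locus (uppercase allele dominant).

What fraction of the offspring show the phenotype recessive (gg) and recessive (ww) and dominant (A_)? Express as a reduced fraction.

GgWwaa gametes: GWa×2, Gwa×2, gWa×2, gwa×2
GgWwAa gametes: GWA×1, GWa×1, GwA×1, Gwa×1, gWA×1, gWa×1, gwA×1, gwa×1
GgWwaa×GgWwAa grid (8·8=64): GGWWAa=2 GGWWaa=2 GGWwAa=4 GGWwaa=4 GGwwAa=2 GGwwaa=2 GgWWAa=4 GgWWaa=4 GgWwAa=8 GgWwaa=8 GgwwAa=4 Ggwwaa=4 ggWWAa=2 ggWWaa=2 ggWwAa=4 ggWwaa=4 ggwwAa=2 ggwwaa=2
gg ww A_ hits 2/64; gcd=2; 2÷2/64÷2 = 1/32

P(gg ww A_) = 1/32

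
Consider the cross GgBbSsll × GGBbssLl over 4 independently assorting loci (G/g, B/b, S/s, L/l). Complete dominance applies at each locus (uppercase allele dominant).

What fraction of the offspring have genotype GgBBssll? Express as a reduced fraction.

P(GgBBssll) = 1/32

GgBbSsll gametes: GBSl×2, GBsl×2, GbSl×2, Gbsl×2, gBSl×2, gBsl×2, gbSl×2, gbsl×2
GGBbssLl gametes: GBsL×4, GBsl×4, GbsL×4, Gbsl×4
GgBbSsll×GGBbssLl grid (16·16=256): GGBBSsLl=8 GGBBSsll=8 GGBBssLl=8 GGBBssll=8 GGBbSsLl=16 GGBbSsll=16 GGBbssLl=16 GGBbssll=16 GGbbSsLl=8 GGbbSsll=8 GGbbssLl=8 GGbbssll=8 GgBBSsLl=8 GgBBSsll=8 GgBBssLl=8 GgBBssll=8 GgBbSsLl=16 GgBbSsll=16 GgBbssLl=16 GgBbssll=16 GgbbSsLl=8 GgbbSsll=8 GgbbssLl=8 Ggbbssll=8
GgBBssll hits 8/256; gcd=8; 8÷8/256÷8 = 1/32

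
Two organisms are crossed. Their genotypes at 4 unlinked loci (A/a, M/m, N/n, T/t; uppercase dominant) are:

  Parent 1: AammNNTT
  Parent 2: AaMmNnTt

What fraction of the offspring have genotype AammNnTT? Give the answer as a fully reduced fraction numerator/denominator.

AammNNTT gametes: AmNT×8, amNT×8
AaMmNnTt gametes: AMNT×1, AMNt×1, AMnT×1, AMnt×1, AmNT×1, AmNt×1, AmnT×1, Amnt×1, aMNT×1, aMNt×1, aMnT×1, aMnt×1, amNT×1, amNt×1, amnT×1, amnt×1
AammNNTT×AaMmNnTt grid (16·16=256): AAMmNNTT=8 AAMmNNTt=8 AAMmNnTT=8 AAMmNnTt=8 AAmmNNTT=8 AAmmNNTt=8 AAmmNnTT=8 AAmmNnTt=8 AaMmNNTT=16 AaMmNNTt=16 AaMmNnTT=16 AaMmNnTt=16 AammNNTT=16 AammNNTt=16 AammNnTT=16 AammNnTt=16 aaMmNNTT=8 aaMmNNTt=8 aaMmNnTT=8 aaMmNnTt=8 aammNNTT=8 aammNNTt=8 aammNnTT=8 aammNnTt=8
AammNnTT hits 16/256; gcd=16; 16÷16/256÷16 = 1/16

P(AammNnTT) = 1/16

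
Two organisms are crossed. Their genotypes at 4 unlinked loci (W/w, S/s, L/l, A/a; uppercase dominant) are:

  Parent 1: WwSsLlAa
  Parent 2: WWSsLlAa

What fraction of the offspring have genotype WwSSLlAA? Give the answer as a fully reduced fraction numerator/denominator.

WwSsLlAa gametes: WSLA×1, WSLa×1, WSlA×1, WSla×1, WsLA×1, WsLa×1, WslA×1, Wsla×1, wSLA×1, wSLa×1, wSlA×1, wSla×1, wsLA×1, wsLa×1, wslA×1, wsla×1
WWSsLlAa gametes: WSLA×2, WSLa×2, WSlA×2, WSla×2, WsLA×2, WsLa×2, WslA×2, Wsla×2
WwSsLlAa×WWSsLlAa grid (16·16=256): WWSSLLAA=2 WWSSLLAa=4 WWSSLLaa=2 WWSSLlAA=4 WWSSLlAa=8 WWSSLlaa=4 WWSSllAA=2 WWSSllAa=4 WWSSllaa=2 WWSsLLAA=4 WWSsLLAa=8 WWSsLLaa=4 WWSsLlAA=8 WWSsLlAa=16 WWSsLlaa=8 WWSsllAA=4 WWSsllAa=8 WWSsllaa=4 WWssLLAA=2 WWssLLAa=4 WWssLLaa=2 WWssLlAA=4 WWssLlAa=8 WWssLlaa=4 WWssllAA=2 WWssllAa=4 WWssllaa=2 WwSSLLAA=2 WwSSLLAa=4 WwSSLLaa=2 WwSSLlAA=4 WwSSLlAa=8 WwSSLlaa=4 WwSSllAA=2 WwSSllAa=4 WwSSllaa=2 WwSsLLAA=4 WwSsLLAa=8 WwSsLLaa=4 WwSsLlAA=8 WwSsLlAa=16 WwSsLlaa=8 WwSsllAA=4 WwSsllAa=8 WwSsllaa=4 WwssLLAA=2 WwssLLAa=4 WwssLLaa=2 WwssLlAA=4 WwssLlAa=8 WwssLlaa=4 WwssllAA=2 WwssllAa=4 Wwssllaa=2
WwSSLlAA hits 4/256; gcd=4; 4÷4/256÷4 = 1/64

P(WwSSLlAA) = 1/64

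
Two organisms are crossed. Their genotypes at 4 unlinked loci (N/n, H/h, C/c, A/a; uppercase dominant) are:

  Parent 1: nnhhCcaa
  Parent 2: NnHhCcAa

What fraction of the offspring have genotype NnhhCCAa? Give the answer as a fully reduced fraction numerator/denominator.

P(NnhhCCAa) = 1/32

nnhhCcaa gametes: nhCa×8, nhca×8
NnHhCcAa gametes: NHCA×1, NHCa×1, NHcA×1, NHca×1, NhCA×1, NhCa×1, NhcA×1, Nhca×1, nHCA×1, nHCa×1, nHcA×1, nHca×1, nhCA×1, nhCa×1, nhcA×1, nhca×1
nnhhCcaa×NnHhCcAa grid (16·16=256): NnHhCCAa=8 NnHhCCaa=8 NnHhCcAa=16 NnHhCcaa=16 NnHhccAa=8 NnHhccaa=8 NnhhCCAa=8 NnhhCCaa=8 NnhhCcAa=16 NnhhCcaa=16 NnhhccAa=8 Nnhhccaa=8 nnHhCCAa=8 nnHhCCaa=8 nnHhCcAa=16 nnHhCcaa=16 nnHhccAa=8 nnHhccaa=8 nnhhCCAa=8 nnhhCCaa=8 nnhhCcAa=16 nnhhCcaa=16 nnhhccAa=8 nnhhccaa=8
NnhhCCAa hits 8/256; gcd=8; 8÷8/256÷8 = 1/32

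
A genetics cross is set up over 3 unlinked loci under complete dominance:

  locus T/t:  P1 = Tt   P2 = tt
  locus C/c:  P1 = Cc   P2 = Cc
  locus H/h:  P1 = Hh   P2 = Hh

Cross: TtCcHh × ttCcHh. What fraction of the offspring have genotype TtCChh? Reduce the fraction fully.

P(TtCChh) = 1/32

TtCcHh gametes: TCH×1, TCh×1, TcH×1, Tch×1, tCH×1, tCh×1, tcH×1, tch×1
ttCcHh gametes: tCH×2, tCh×2, tcH×2, tch×2
TtCcHh×ttCcHh grid (8·8=64): TtCCHH=2 TtCCHh=4 TtCChh=2 TtCcHH=4 TtCcHh=8 TtCchh=4 TtccHH=2 TtccHh=4 Ttcchh=2 ttCCHH=2 ttCCHh=4 ttCChh=2 ttCcHH=4 ttCcHh=8 ttCchh=4 ttccHH=2 ttccHh=4 ttcchh=2
TtCChh hits 2/64; gcd=2; 2÷2/64÷2 = 1/32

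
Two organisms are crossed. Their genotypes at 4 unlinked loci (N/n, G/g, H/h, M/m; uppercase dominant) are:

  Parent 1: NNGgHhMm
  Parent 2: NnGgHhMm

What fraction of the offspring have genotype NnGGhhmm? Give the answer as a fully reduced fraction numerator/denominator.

P(NnGGhhmm) = 1/128

NNGgHhMm gametes: NGHM×2, NGHm×2, NGhM×2, NGhm×2, NgHM×2, NgHm×2, NghM×2, Nghm×2
NnGgHhMm gametes: NGHM×1, NGHm×1, NGhM×1, NGhm×1, NgHM×1, NgHm×1, NghM×1, Nghm×1, nGHM×1, nGHm×1, nGhM×1, nGhm×1, ngHM×1, ngHm×1, nghM×1, nghm×1
NNGgHhMm×NnGgHhMm grid (16·16=256): NNGGHHMM=2 NNGGHHMm=4 NNGGHHmm=2 NNGGHhMM=4 NNGGHhMm=8 NNGGHhmm=4 NNGGhhMM=2 NNGGhhMm=4 NNGGhhmm=2 NNGgHHMM=4 NNGgHHMm=8 NNGgHHmm=4 NNGgHhMM=8 NNGgHhMm=16 NNGgHhmm=8 NNGghhMM=4 NNGghhMm=8 NNGghhmm=4 NNggHHMM=2 NNggHHMm=4 NNggHHmm=2 NNggHhMM=4 NNggHhMm=8 NNggHhmm=4 NNgghhMM=2 NNgghhMm=4 NNgghhmm=2 NnGGHHMM=2 NnGGHHMm=4 NnGGHHmm=2 NnGGHhMM=4 NnGGHhMm=8 NnGGHhmm=4 NnGGhhMM=2 NnGGhhMm=4 NnGGhhmm=2 NnGgHHMM=4 NnGgHHMm=8 NnGgHHmm=4 NnGgHhMM=8 NnGgHhMm=16 NnGgHhmm=8 NnGghhMM=4 NnGghhMm=8 NnGghhmm=4 NnggHHMM=2 NnggHHMm=4 NnggHHmm=2 NnggHhMM=4 NnggHhMm=8 NnggHhmm=4 NngghhMM=2 NngghhMm=4 Nngghhmm=2
NnGGhhmm hits 2/256; gcd=2; 2÷2/256÷2 = 1/128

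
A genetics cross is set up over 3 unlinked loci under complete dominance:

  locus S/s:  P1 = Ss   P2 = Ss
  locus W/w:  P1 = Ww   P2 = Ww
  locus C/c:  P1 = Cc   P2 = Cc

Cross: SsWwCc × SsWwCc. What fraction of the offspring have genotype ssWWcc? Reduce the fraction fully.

SsWwCc gametes: SWC×1, SWc×1, SwC×1, Swc×1, sWC×1, sWc×1, swC×1, swc×1
SsWwCc gametes: SWC×1, SWc×1, SwC×1, Swc×1, sWC×1, sWc×1, swC×1, swc×1
SsWwCc×SsWwCc grid (8·8=64): SSWWCC=1 SSWWCc=2 SSWWcc=1 SSWwCC=2 SSWwCc=4 SSWwcc=2 SSwwCC=1 SSwwCc=2 SSwwcc=1 SsWWCC=2 SsWWCc=4 SsWWcc=2 SsWwCC=4 SsWwCc=8 SsWwcc=4 SswwCC=2 SswwCc=4 Sswwcc=2 ssWWCC=1 ssWWCc=2 ssWWcc=1 ssWwCC=2 ssWwCc=4 ssWwcc=2 sswwCC=1 sswwCc=2 sswwcc=1
ssWWcc hits 1/64; gcd=1; 1÷1/64÷1 = 1/64

P(ssWWcc) = 1/64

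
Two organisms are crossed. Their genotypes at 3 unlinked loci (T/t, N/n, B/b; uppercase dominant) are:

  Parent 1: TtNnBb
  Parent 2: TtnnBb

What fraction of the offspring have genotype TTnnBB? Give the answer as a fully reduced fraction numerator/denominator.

P(TTnnBB) = 1/32

TtNnBb gametes: TNB×1, TNb×1, TnB×1, Tnb×1, tNB×1, tNb×1, tnB×1, tnb×1
TtnnBb gametes: TnB×2, Tnb×2, tnB×2, tnb×2
TtNnBb×TtnnBb grid (8·8=64): TTNnBB=2 TTNnBb=4 TTNnbb=2 TTnnBB=2 TTnnBb=4 TTnnbb=2 TtNnBB=4 TtNnBb=8 TtNnbb=4 TtnnBB=4 TtnnBb=8 Ttnnbb=4 ttNnBB=2 ttNnBb=4 ttNnbb=2 ttnnBB=2 ttnnBb=4 ttnnbb=2
TTnnBB hits 2/64; gcd=2; 2÷2/64÷2 = 1/32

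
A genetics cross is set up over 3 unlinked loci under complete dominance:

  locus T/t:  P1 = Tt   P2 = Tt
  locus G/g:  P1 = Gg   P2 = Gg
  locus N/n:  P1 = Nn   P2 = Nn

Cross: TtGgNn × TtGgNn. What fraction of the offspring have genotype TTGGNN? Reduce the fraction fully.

TtGgNn gametes: TGN×1, TGn×1, TgN×1, Tgn×1, tGN×1, tGn×1, tgN×1, tgn×1
TtGgNn gametes: TGN×1, TGn×1, TgN×1, Tgn×1, tGN×1, tGn×1, tgN×1, tgn×1
TtGgNn×TtGgNn grid (8·8=64): TTGGNN=1 TTGGNn=2 TTGGnn=1 TTGgNN=2 TTGgNn=4 TTGgnn=2 TTggNN=1 TTggNn=2 TTggnn=1 TtGGNN=2 TtGGNn=4 TtGGnn=2 TtGgNN=4 TtGgNn=8 TtGgnn=4 TtggNN=2 TtggNn=4 Ttggnn=2 ttGGNN=1 ttGGNn=2 ttGGnn=1 ttGgNN=2 ttGgNn=4 ttGgnn=2 ttggNN=1 ttggNn=2 ttggnn=1
TTGGNN hits 1/64; gcd=1; 1÷1/64÷1 = 1/64

P(TTGGNN) = 1/64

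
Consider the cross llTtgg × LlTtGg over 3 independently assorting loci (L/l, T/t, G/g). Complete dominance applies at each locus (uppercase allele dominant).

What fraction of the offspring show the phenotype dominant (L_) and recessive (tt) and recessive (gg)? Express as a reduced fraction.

P(L_ tt gg) = 1/16

llTtgg gametes: lTg×4, ltg×4
LlTtGg gametes: LTG×1, LTg×1, LtG×1, Ltg×1, lTG×1, lTg×1, ltG×1, ltg×1
llTtgg×LlTtGg grid (8·8=64): LlTTGg=4 LlTTgg=4 LlTtGg=8 LlTtgg=8 LlttGg=4 Llttgg=4 llTTGg=4 llTTgg=4 llTtGg=8 llTtgg=8 llttGg=4 llttgg=4
L_ tt gg hits 4/64; gcd=4; 4÷4/64÷4 = 1/16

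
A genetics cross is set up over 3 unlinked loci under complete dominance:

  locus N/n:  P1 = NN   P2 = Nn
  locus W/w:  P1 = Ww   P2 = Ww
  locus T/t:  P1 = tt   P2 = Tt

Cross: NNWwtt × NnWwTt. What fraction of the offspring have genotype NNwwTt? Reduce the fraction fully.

P(NNwwTt) = 1/16

NNWwtt gametes: NWt×4, Nwt×4
NnWwTt gametes: NWT×1, NWt×1, NwT×1, Nwt×1, nWT×1, nWt×1, nwT×1, nwt×1
NNWwtt×NnWwTt grid (8·8=64): NNWWTt=4 NNWWtt=4 NNWwTt=8 NNWwtt=8 NNwwTt=4 NNwwtt=4 NnWWTt=4 NnWWtt=4 NnWwTt=8 NnWwtt=8 NnwwTt=4 Nnwwtt=4
NNwwTt hits 4/64; gcd=4; 4÷4/64÷4 = 1/16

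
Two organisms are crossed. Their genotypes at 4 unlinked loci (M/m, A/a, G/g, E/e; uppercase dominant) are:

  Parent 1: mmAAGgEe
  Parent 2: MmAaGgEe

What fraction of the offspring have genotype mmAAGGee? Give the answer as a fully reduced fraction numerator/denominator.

P(mmAAGGee) = 1/64

mmAAGgEe gametes: mAGE×4, mAGe×4, mAgE×4, mAge×4
MmAaGgEe gametes: MAGE×1, MAGe×1, MAgE×1, MAge×1, MaGE×1, MaGe×1, MagE×1, Mage×1, mAGE×1, mAGe×1, mAgE×1, mAge×1, maGE×1, maGe×1, magE×1, mage×1
mmAAGgEe×MmAaGgEe grid (16·16=256): MmAAGGEE=4 MmAAGGEe=8 MmAAGGee=4 MmAAGgEE=8 MmAAGgEe=16 MmAAGgee=8 MmAAggEE=4 MmAAggEe=8 MmAAggee=4 MmAaGGEE=4 MmAaGGEe=8 MmAaGGee=4 MmAaGgEE=8 MmAaGgEe=16 MmAaGgee=8 MmAaggEE=4 MmAaggEe=8 MmAaggee=4 mmAAGGEE=4 mmAAGGEe=8 mmAAGGee=4 mmAAGgEE=8 mmAAGgEe=16 mmAAGgee=8 mmAAggEE=4 mmAAggEe=8 mmAAggee=4 mmAaGGEE=4 mmAaGGEe=8 mmAaGGee=4 mmAaGgEE=8 mmAaGgEe=16 mmAaGgee=8 mmAaggEE=4 mmAaggEe=8 mmAaggee=4
mmAAGGee hits 4/256; gcd=4; 4÷4/256÷4 = 1/64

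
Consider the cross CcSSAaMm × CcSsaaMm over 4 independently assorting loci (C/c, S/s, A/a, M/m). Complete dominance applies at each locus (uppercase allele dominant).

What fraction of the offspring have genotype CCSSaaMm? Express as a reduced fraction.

CcSSAaMm gametes: CSAM×2, CSAm×2, CSaM×2, CSam×2, cSAM×2, cSAm×2, cSaM×2, cSam×2
CcSsaaMm gametes: CSaM×2, CSam×2, CsaM×2, Csam×2, cSaM×2, cSam×2, csaM×2, csam×2
CcSSAaMm×CcSsaaMm grid (16·16=256): CCSSAaMM=4 CCSSAaMm=8 CCSSAamm=4 CCSSaaMM=4 CCSSaaMm=8 CCSSaamm=4 CCSsAaMM=4 CCSsAaMm=8 CCSsAamm=4 CCSsaaMM=4 CCSsaaMm=8 CCSsaamm=4 CcSSAaMM=8 CcSSAaMm=16 CcSSAamm=8 CcSSaaMM=8 CcSSaaMm=16 CcSSaamm=8 CcSsAaMM=8 CcSsAaMm=16 CcSsAamm=8 CcSsaaMM=8 CcSsaaMm=16 CcSsaamm=8 ccSSAaMM=4 ccSSAaMm=8 ccSSAamm=4 ccSSaaMM=4 ccSSaaMm=8 ccSSaamm=4 ccSsAaMM=4 ccSsAaMm=8 ccSsAamm=4 ccSsaaMM=4 ccSsaaMm=8 ccSsaamm=4
CCSSaaMm hits 8/256; gcd=8; 8÷8/256÷8 = 1/32

P(CCSSaaMm) = 1/32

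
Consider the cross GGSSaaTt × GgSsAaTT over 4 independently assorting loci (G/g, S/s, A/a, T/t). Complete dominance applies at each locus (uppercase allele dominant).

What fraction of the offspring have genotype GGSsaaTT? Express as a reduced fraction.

GGSSaaTt gametes: GSaT×8, GSat×8
GgSsAaTT gametes: GSAT×2, GSaT×2, GsAT×2, GsaT×2, gSAT×2, gSaT×2, gsAT×2, gsaT×2
GGSSaaTt×GgSsAaTT grid (16·16=256): GGSSAaTT=16 GGSSAaTt=16 GGSSaaTT=16 GGSSaaTt=16 GGSsAaTT=16 GGSsAaTt=16 GGSsaaTT=16 GGSsaaTt=16 GgSSAaTT=16 GgSSAaTt=16 GgSSaaTT=16 GgSSaaTt=16 GgSsAaTT=16 GgSsAaTt=16 GgSsaaTT=16 GgSsaaTt=16
GGSsaaTT hits 16/256; gcd=16; 16÷16/256÷16 = 1/16

P(GGSsaaTT) = 1/16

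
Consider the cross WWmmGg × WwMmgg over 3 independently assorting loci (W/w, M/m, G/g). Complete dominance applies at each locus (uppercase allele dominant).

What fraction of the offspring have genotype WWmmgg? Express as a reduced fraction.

WWmmGg gametes: WmG×4, Wmg×4
WwMmgg gametes: WMg×2, Wmg×2, wMg×2, wmg×2
WWmmGg×WwMmgg grid (8·8=64): WWMmGg=8 WWMmgg=8 WWmmGg=8 WWmmgg=8 WwMmGg=8 WwMmgg=8 WwmmGg=8 Wwmmgg=8
WWmmgg hits 8/64; gcd=8; 8÷8/64÷8 = 1/8

P(WWmmgg) = 1/8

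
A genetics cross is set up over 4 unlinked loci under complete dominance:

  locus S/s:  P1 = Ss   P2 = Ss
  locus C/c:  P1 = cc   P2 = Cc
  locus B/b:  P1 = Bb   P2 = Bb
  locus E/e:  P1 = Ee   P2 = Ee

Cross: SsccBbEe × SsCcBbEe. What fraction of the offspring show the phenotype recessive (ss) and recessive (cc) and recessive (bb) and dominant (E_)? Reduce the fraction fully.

SsccBbEe gametes: ScBE×2, ScBe×2, ScbE×2, Scbe×2, scBE×2, scBe×2, scbE×2, scbe×2
SsCcBbEe gametes: SCBE×1, SCBe×1, SCbE×1, SCbe×1, ScBE×1, ScBe×1, ScbE×1, Scbe×1, sCBE×1, sCBe×1, sCbE×1, sCbe×1, scBE×1, scBe×1, scbE×1, scbe×1
SsccBbEe×SsCcBbEe grid (16·16=256): SSCcBBEE=2 SSCcBBEe=4 SSCcBBee=2 SSCcBbEE=4 SSCcBbEe=8 SSCcBbee=4 SSCcbbEE=2 SSCcbbEe=4 SSCcbbee=2 SSccBBEE=2 SSccBBEe=4 SSccBBee=2 SSccBbEE=4 SSccBbEe=8 SSccBbee=4 SSccbbEE=2 SSccbbEe=4 SSccbbee=2 SsCcBBEE=4 SsCcBBEe=8 SsCcBBee=4 SsCcBbEE=8 SsCcBbEe=16 SsCcBbee=8 SsCcbbEE=4 SsCcbbEe=8 SsCcbbee=4 SsccBBEE=4 SsccBBEe=8 SsccBBee=4 SsccBbEE=8 SsccBbEe=16 SsccBbee=8 SsccbbEE=4 SsccbbEe=8 Ssccbbee=4 ssCcBBEE=2 ssCcBBEe=4 ssCcBBee=2 ssCcBbEE=4 ssCcBbEe=8 ssCcBbee=4 ssCcbbEE=2 ssCcbbEe=4 ssCcbbee=2 ssccBBEE=2 ssccBBEe=4 ssccBBee=2 ssccBbEE=4 ssccBbEe=8 ssccBbee=4 ssccbbEE=2 ssccbbEe=4 ssccbbee=2
ss cc bb E_ hits 6/256; gcd=2; 6÷2/256÷2 = 3/128

P(ss cc bb E_) = 3/128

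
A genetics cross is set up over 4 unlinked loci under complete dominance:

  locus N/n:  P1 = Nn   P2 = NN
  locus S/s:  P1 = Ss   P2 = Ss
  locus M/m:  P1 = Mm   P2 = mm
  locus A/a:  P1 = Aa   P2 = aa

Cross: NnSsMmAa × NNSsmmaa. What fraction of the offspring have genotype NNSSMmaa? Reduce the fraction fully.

P(NNSSMmaa) = 1/32

NnSsMmAa gametes: NSMA×1, NSMa×1, NSmA×1, NSma×1, NsMA×1, NsMa×1, NsmA×1, Nsma×1, nSMA×1, nSMa×1, nSmA×1, nSma×1, nsMA×1, nsMa×1, nsmA×1, nsma×1
NNSsmmaa gametes: NSma×8, Nsma×8
NnSsMmAa×NNSsmmaa grid (16·16=256): NNSSMmAa=8 NNSSMmaa=8 NNSSmmAa=8 NNSSmmaa=8 NNSsMmAa=16 NNSsMmaa=16 NNSsmmAa=16 NNSsmmaa=16 NNssMmAa=8 NNssMmaa=8 NNssmmAa=8 NNssmmaa=8 NnSSMmAa=8 NnSSMmaa=8 NnSSmmAa=8 NnSSmmaa=8 NnSsMmAa=16 NnSsMmaa=16 NnSsmmAa=16 NnSsmmaa=16 NnssMmAa=8 NnssMmaa=8 NnssmmAa=8 Nnssmmaa=8
NNSSMmaa hits 8/256; gcd=8; 8÷8/256÷8 = 1/32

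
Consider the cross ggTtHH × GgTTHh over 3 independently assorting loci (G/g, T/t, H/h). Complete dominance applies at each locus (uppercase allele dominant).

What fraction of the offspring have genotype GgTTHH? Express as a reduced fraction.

P(GgTTHH) = 1/8

ggTtHH gametes: gTH×4, gtH×4
GgTTHh gametes: GTH×2, GTh×2, gTH×2, gTh×2
ggTtHH×GgTTHh grid (8·8=64): GgTTHH=8 GgTTHh=8 GgTtHH=8 GgTtHh=8 ggTTHH=8 ggTTHh=8 ggTtHH=8 ggTtHh=8
GgTTHH hits 8/64; gcd=8; 8÷8/64÷8 = 1/8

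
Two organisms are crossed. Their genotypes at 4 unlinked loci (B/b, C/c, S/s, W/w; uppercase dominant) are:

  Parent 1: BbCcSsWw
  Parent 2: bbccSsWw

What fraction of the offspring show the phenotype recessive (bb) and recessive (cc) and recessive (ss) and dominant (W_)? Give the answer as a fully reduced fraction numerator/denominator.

BbCcSsWw gametes: BCSW×1, BCSw×1, BCsW×1, BCsw×1, BcSW×1, BcSw×1, BcsW×1, Bcsw×1, bCSW×1, bCSw×1, bCsW×1, bCsw×1, bcSW×1, bcSw×1, bcsW×1, bcsw×1
bbccSsWw gametes: bcSW×4, bcSw×4, bcsW×4, bcsw×4
BbCcSsWw×bbccSsWw grid (16·16=256): BbCcSSWW=4 BbCcSSWw=8 BbCcSSww=4 BbCcSsWW=8 BbCcSsWw=16 BbCcSsww=8 BbCcssWW=4 BbCcssWw=8 BbCcssww=4 BbccSSWW=4 BbccSSWw=8 BbccSSww=4 BbccSsWW=8 BbccSsWw=16 BbccSsww=8 BbccssWW=4 BbccssWw=8 Bbccssww=4 bbCcSSWW=4 bbCcSSWw=8 bbCcSSww=4 bbCcSsWW=8 bbCcSsWw=16 bbCcSsww=8 bbCcssWW=4 bbCcssWw=8 bbCcssww=4 bbccSSWW=4 bbccSSWw=8 bbccSSww=4 bbccSsWW=8 bbccSsWw=16 bbccSsww=8 bbccssWW=4 bbccssWw=8 bbccssww=4
bb cc ss W_ hits 12/256; gcd=4; 12÷4/256÷4 = 3/64

P(bb cc ss W_) = 3/64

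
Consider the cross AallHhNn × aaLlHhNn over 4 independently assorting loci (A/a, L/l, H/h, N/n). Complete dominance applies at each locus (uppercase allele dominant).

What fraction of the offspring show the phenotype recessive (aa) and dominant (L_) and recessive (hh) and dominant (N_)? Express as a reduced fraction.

P(aa L_ hh N_) = 3/64

AallHhNn gametes: AlHN×2, AlHn×2, AlhN×2, Alhn×2, alHN×2, alHn×2, alhN×2, alhn×2
aaLlHhNn gametes: aLHN×2, aLHn×2, aLhN×2, aLhn×2, alHN×2, alHn×2, alhN×2, alhn×2
AallHhNn×aaLlHhNn grid (16·16=256): AaLlHHNN=4 AaLlHHNn=8 AaLlHHnn=4 AaLlHhNN=8 AaLlHhNn=16 AaLlHhnn=8 AaLlhhNN=4 AaLlhhNn=8 AaLlhhnn=4 AallHHNN=4 AallHHNn=8 AallHHnn=4 AallHhNN=8 AallHhNn=16 AallHhnn=8 AallhhNN=4 AallhhNn=8 Aallhhnn=4 aaLlHHNN=4 aaLlHHNn=8 aaLlHHnn=4 aaLlHhNN=8 aaLlHhNn=16 aaLlHhnn=8 aaLlhhNN=4 aaLlhhNn=8 aaLlhhnn=4 aallHHNN=4 aallHHNn=8 aallHHnn=4 aallHhNN=8 aallHhNn=16 aallHhnn=8 aallhhNN=4 aallhhNn=8 aallhhnn=4
aa L_ hh N_ hits 12/256; gcd=4; 12÷4/256÷4 = 3/64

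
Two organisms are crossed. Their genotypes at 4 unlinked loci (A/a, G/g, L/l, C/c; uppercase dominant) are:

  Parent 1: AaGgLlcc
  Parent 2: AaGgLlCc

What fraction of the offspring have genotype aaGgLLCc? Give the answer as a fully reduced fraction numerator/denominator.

P(aaGgLLCc) = 1/64

AaGgLlcc gametes: AGLc×2, AGlc×2, AgLc×2, Aglc×2, aGLc×2, aGlc×2, agLc×2, aglc×2
AaGgLlCc gametes: AGLC×1, AGLc×1, AGlC×1, AGlc×1, AgLC×1, AgLc×1, AglC×1, Aglc×1, aGLC×1, aGLc×1, aGlC×1, aGlc×1, agLC×1, agLc×1, aglC×1, aglc×1
AaGgLlcc×AaGgLlCc grid (16·16=256): AAGGLLCc=2 AAGGLLcc=2 AAGGLlCc=4 AAGGLlcc=4 AAGGllCc=2 AAGGllcc=2 AAGgLLCc=4 AAGgLLcc=4 AAGgLlCc=8 AAGgLlcc=8 AAGgllCc=4 AAGgllcc=4 AAggLLCc=2 AAggLLcc=2 AAggLlCc=4 AAggLlcc=4 AAggllCc=2 AAggllcc=2 AaGGLLCc=4 AaGGLLcc=4 AaGGLlCc=8 AaGGLlcc=8 AaGGllCc=4 AaGGllcc=4 AaGgLLCc=8 AaGgLLcc=8 AaGgLlCc=16 AaGgLlcc=16 AaGgllCc=8 AaGgllcc=8 AaggLLCc=4 AaggLLcc=4 AaggLlCc=8 AaggLlcc=8 AaggllCc=4 Aaggllcc=4 aaGGLLCc=2 aaGGLLcc=2 aaGGLlCc=4 aaGGLlcc=4 aaGGllCc=2 aaGGllcc=2 aaGgLLCc=4 aaGgLLcc=4 aaGgLlCc=8 aaGgLlcc=8 aaGgllCc=4 aaGgllcc=4 aaggLLCc=2 aaggLLcc=2 aaggLlCc=4 aaggLlcc=4 aaggllCc=2 aaggllcc=2
aaGgLLCc hits 4/256; gcd=4; 4÷4/256÷4 = 1/64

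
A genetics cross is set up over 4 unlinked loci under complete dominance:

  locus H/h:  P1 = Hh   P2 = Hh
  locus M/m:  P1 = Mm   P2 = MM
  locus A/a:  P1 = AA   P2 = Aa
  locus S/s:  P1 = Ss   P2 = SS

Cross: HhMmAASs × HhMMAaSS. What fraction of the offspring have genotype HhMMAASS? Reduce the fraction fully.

P(HhMMAASS) = 1/16

HhMmAASs gametes: HMAS×2, HMAs×2, HmAS×2, HmAs×2, hMAS×2, hMAs×2, hmAS×2, hmAs×2
HhMMAaSS gametes: HMAS×4, HMaS×4, hMAS×4, hMaS×4
HhMmAASs×HhMMAaSS grid (16·16=256): HHMMAASS=8 HHMMAASs=8 HHMMAaSS=8 HHMMAaSs=8 HHMmAASS=8 HHMmAASs=8 HHMmAaSS=8 HHMmAaSs=8 HhMMAASS=16 HhMMAASs=16 HhMMAaSS=16 HhMMAaSs=16 HhMmAASS=16 HhMmAASs=16 HhMmAaSS=16 HhMmAaSs=16 hhMMAASS=8 hhMMAASs=8 hhMMAaSS=8 hhMMAaSs=8 hhMmAASS=8 hhMmAASs=8 hhMmAaSS=8 hhMmAaSs=8
HhMMAASS hits 16/256; gcd=16; 16÷16/256÷16 = 1/16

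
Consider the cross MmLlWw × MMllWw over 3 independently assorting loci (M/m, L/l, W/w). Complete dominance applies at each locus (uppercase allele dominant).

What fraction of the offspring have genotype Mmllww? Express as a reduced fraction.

MmLlWw gametes: MLW×1, MLw×1, MlW×1, Mlw×1, mLW×1, mLw×1, mlW×1, mlw×1
MMllWw gametes: MlW×4, Mlw×4
MmLlWw×MMllWw grid (8·8=64): MMLlWW=4 MMLlWw=8 MMLlww=4 MMllWW=4 MMllWw=8 MMllww=4 MmLlWW=4 MmLlWw=8 MmLlww=4 MmllWW=4 MmllWw=8 Mmllww=4
Mmllww hits 4/64; gcd=4; 4÷4/64÷4 = 1/16

P(Mmllww) = 1/16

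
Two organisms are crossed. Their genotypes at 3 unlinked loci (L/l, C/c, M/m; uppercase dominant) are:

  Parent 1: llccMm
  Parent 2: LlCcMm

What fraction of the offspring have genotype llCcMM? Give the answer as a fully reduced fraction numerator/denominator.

llccMm gametes: lcM×4, lcm×4
LlCcMm gametes: LCM×1, LCm×1, LcM×1, Lcm×1, lCM×1, lCm×1, lcM×1, lcm×1
llccMm×LlCcMm grid (8·8=64): LlCcMM=4 LlCcMm=8 LlCcmm=4 LlccMM=4 LlccMm=8 Llccmm=4 llCcMM=4 llCcMm=8 llCcmm=4 llccMM=4 llccMm=8 llccmm=4
llCcMM hits 4/64; gcd=4; 4÷4/64÷4 = 1/16

P(llCcMM) = 1/16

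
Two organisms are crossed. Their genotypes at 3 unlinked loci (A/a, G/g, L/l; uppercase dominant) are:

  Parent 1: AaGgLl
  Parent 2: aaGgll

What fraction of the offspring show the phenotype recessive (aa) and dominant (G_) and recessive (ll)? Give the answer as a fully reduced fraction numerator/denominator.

P(aa G_ ll) = 3/16

AaGgLl gametes: AGL×1, AGl×1, AgL×1, Agl×1, aGL×1, aGl×1, agL×1, agl×1
aaGgll gametes: aGl×4, agl×4
AaGgLl×aaGgll grid (8·8=64): AaGGLl=4 AaGGll=4 AaGgLl=8 AaGgll=8 AaggLl=4 Aaggll=4 aaGGLl=4 aaGGll=4 aaGgLl=8 aaGgll=8 aaggLl=4 aaggll=4
aa G_ ll hits 12/64; gcd=4; 12÷4/64÷4 = 3/16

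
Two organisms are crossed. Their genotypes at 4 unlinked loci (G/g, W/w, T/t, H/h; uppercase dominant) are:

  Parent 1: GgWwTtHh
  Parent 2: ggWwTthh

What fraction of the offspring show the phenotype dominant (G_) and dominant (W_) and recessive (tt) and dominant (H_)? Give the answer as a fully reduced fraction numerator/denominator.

P(G_ W_ tt H_) = 3/64

GgWwTtHh gametes: GWTH×1, GWTh×1, GWtH×1, GWth×1, GwTH×1, GwTh×1, GwtH×1, Gwth×1, gWTH×1, gWTh×1, gWtH×1, gWth×1, gwTH×1, gwTh×1, gwtH×1, gwth×1
ggWwTthh gametes: gWTh×4, gWth×4, gwTh×4, gwth×4
GgWwTtHh×ggWwTthh grid (16·16=256): GgWWTTHh=4 GgWWTThh=4 GgWWTtHh=8 GgWWTthh=8 GgWWttHh=4 GgWWtthh=4 GgWwTTHh=8 GgWwTThh=8 GgWwTtHh=16 GgWwTthh=16 GgWwttHh=8 GgWwtthh=8 GgwwTTHh=4 GgwwTThh=4 GgwwTtHh=8 GgwwTthh=8 GgwwttHh=4 Ggwwtthh=4 ggWWTTHh=4 ggWWTThh=4 ggWWTtHh=8 ggWWTthh=8 ggWWttHh=4 ggWWtthh=4 ggWwTTHh=8 ggWwTThh=8 ggWwTtHh=16 ggWwTthh=16 ggWwttHh=8 ggWwtthh=8 ggwwTTHh=4 ggwwTThh=4 ggwwTtHh=8 ggwwTthh=8 ggwwttHh=4 ggwwtthh=4
G_ W_ tt H_ hits 12/256; gcd=4; 12÷4/256÷4 = 3/64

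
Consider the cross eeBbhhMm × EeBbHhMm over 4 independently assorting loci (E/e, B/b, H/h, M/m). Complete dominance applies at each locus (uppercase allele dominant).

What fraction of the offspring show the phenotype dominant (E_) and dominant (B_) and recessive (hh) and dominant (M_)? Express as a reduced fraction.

eeBbhhMm gametes: eBhM×4, eBhm×4, ebhM×4, ebhm×4
EeBbHhMm gametes: EBHM×1, EBHm×1, EBhM×1, EBhm×1, EbHM×1, EbHm×1, EbhM×1, Ebhm×1, eBHM×1, eBHm×1, eBhM×1, eBhm×1, ebHM×1, ebHm×1, ebhM×1, ebhm×1
eeBbhhMm×EeBbHhMm grid (16·16=256): EeBBHhMM=4 EeBBHhMm=8 EeBBHhmm=4 EeBBhhMM=4 EeBBhhMm=8 EeBBhhmm=4 EeBbHhMM=8 EeBbHhMm=16 EeBbHhmm=8 EeBbhhMM=8 EeBbhhMm=16 EeBbhhmm=8 EebbHhMM=4 EebbHhMm=8 EebbHhmm=4 EebbhhMM=4 EebbhhMm=8 Eebbhhmm=4 eeBBHhMM=4 eeBBHhMm=8 eeBBHhmm=4 eeBBhhMM=4 eeBBhhMm=8 eeBBhhmm=4 eeBbHhMM=8 eeBbHhMm=16 eeBbHhmm=8 eeBbhhMM=8 eeBbhhMm=16 eeBbhhmm=8 eebbHhMM=4 eebbHhMm=8 eebbHhmm=4 eebbhhMM=4 eebbhhMm=8 eebbhhmm=4
E_ B_ hh M_ hits 36/256; gcd=4; 36÷4/256÷4 = 9/64

P(E_ B_ hh M_) = 9/64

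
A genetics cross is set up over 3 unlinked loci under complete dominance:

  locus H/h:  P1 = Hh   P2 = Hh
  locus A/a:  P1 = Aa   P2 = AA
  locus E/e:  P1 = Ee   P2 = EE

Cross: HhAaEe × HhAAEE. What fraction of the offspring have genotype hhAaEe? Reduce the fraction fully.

HhAaEe gametes: HAE×1, HAe×1, HaE×1, Hae×1, hAE×1, hAe×1, haE×1, hae×1
HhAAEE gametes: HAE×4, hAE×4
HhAaEe×HhAAEE grid (8·8=64): HHAAEE=4 HHAAEe=4 HHAaEE=4 HHAaEe=4 HhAAEE=8 HhAAEe=8 HhAaEE=8 HhAaEe=8 hhAAEE=4 hhAAEe=4 hhAaEE=4 hhAaEe=4
hhAaEe hits 4/64; gcd=4; 4÷4/64÷4 = 1/16

P(hhAaEe) = 1/16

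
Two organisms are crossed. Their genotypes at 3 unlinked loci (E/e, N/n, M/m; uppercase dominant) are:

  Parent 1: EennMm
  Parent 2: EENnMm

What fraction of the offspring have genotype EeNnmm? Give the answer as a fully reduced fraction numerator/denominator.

P(EeNnmm) = 1/16

EennMm gametes: EnM×2, Enm×2, enM×2, enm×2
EENnMm gametes: ENM×2, ENm×2, EnM×2, Enm×2
EennMm×EENnMm grid (8·8=64): EENnMM=4 EENnMm=8 EENnmm=4 EEnnMM=4 EEnnMm=8 EEnnmm=4 EeNnMM=4 EeNnMm=8 EeNnmm=4 EennMM=4 EennMm=8 Eennmm=4
EeNnmm hits 4/64; gcd=4; 4÷4/64÷4 = 1/16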